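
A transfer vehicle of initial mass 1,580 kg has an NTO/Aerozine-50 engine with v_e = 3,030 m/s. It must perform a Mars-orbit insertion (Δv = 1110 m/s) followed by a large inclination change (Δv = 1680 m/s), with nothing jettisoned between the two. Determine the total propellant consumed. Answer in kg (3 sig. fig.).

total propellant consumed ≈ 951 kg

After the first burn: m = 1580 × exp(−1110/3030.0) = 1580 × 0.69327 = 1,095.37 kg.
After the second burn: m = 1,095.37 × exp(−1680/3030.0) = 1,095.37 × 0.57438 = 629.159 kg.
Total propellant = m₀ − m_final = 1580 − 629.159 = 950.841 kg.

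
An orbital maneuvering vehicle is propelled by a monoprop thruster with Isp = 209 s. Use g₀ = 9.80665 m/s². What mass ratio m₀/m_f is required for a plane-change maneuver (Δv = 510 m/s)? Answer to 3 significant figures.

v_e = Isp · g₀ = 209 × 9.80665 = 2049.6 m/s.
From the ideal rocket equation, m₀/m_f = exp(Δv / v_e) = exp(510 / 2049.6) = exp(0.2488) = 1.2825.

mass ratio ≈ 1.28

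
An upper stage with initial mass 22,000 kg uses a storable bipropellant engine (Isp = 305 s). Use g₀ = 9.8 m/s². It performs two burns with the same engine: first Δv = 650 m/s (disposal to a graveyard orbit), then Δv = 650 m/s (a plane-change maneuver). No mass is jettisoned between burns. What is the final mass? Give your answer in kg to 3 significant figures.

v_e = Isp · g₀ = 305 × 9.8 = 2989.0 m/s.
After the first burn: m = 22000 × exp(−650/2989.0) = 22000 × 0.80456 = 17,700.3 kg.
After the second burn: m = 17,700.3 × exp(−650/2989.0) = 17,700.3 × 0.80456 = 14,241 kg.

final mass ≈ 14200 kg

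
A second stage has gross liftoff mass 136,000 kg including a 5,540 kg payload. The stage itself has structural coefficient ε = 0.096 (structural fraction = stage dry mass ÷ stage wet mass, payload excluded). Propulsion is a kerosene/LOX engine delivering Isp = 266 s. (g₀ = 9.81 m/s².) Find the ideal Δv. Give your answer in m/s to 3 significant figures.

Stage wet mass = m₀ − payload = 136,000 − 5,540 = 130,460 kg.
Stage dry mass = ε × stage wet mass = 0.096 × 130,460 = 12,524.2 kg.
Burnout mass m_f = stage dry + payload = 12,524.2 + 5,540 = 18,064.2 kg.
v_e = Isp · g₀ = 266 × 9.81 = 2609.5 m/s.
From the ideal rocket equation, Δv = v_e · ln(136,000/18,064.2) = 2609.5 × ln(7.529) = 2609.5 × 2.0187 ≈ 5268 m/s.

Δv ≈ 5270 m/s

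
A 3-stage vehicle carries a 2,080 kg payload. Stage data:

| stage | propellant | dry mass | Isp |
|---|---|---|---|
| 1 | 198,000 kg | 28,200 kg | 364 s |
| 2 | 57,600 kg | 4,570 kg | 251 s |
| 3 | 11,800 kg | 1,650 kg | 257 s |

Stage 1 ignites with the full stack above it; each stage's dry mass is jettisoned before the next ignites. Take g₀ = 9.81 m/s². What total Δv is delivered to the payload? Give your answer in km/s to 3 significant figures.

Ignition mass of stage 1 = 198,000+28,200 + 57,600+4,570 + 11,800+1,650 + 2,080 = 303,900 kg.
Stage 1: m₀ = 303,900 kg, m_f = 303,900 − 198,000 = 105,900 kg; Δv = 364×9.81×ln(2.87) = 3570.8×1.0542 ≈ 3764 m/s.
Stage 2: m₀ = 77,700 kg, m_f = 77,700 − 57,600 = 20,100 kg; Δv = 251×9.81×ln(3.866) = 2462.3×1.3521 ≈ 3329 m/s.
Stage 3: m₀ = 15,530 kg, m_f = 15,530 − 11,800 = 3,730 kg; Δv = 257×9.81×ln(4.164) = 2521.2×1.4264 ≈ 3596 m/s.
Total Δv = 3764 + 3329 + 3596 = 10689 m/s.

Δv ≈ 10.7 km/s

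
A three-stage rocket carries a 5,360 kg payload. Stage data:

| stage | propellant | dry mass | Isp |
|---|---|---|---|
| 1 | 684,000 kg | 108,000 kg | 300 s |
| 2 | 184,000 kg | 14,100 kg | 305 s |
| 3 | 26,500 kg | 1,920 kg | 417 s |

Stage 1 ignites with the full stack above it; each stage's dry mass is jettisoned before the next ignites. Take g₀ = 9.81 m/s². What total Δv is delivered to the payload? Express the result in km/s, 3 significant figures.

Δv ≈ 14.2 km/s

Ignition mass of stage 1 = 684,000+108,000 + 184,000+14,100 + 26,500+1,920 + 5,360 = 1,023,880 kg.
Stage 1: m₀ = 1,023,880 kg, m_f = 1,023,880 − 684,000 = 339,880 kg; Δv = 300×9.81×ln(3.012) = 2943.0×1.1028 ≈ 3245 m/s.
Stage 2: m₀ = 231,880 kg, m_f = 231,880 − 184,000 = 47,880 kg; Δv = 305×9.81×ln(4.843) = 2992.1×1.5775 ≈ 4720 m/s.
Stage 3: m₀ = 33,780 kg, m_f = 33,780 − 26,500 = 7,280 kg; Δv = 417×9.81×ln(4.64) = 4090.8×1.5347 ≈ 6278 m/s.
Total Δv = 3245 + 4720 + 6278 = 14243 m/s.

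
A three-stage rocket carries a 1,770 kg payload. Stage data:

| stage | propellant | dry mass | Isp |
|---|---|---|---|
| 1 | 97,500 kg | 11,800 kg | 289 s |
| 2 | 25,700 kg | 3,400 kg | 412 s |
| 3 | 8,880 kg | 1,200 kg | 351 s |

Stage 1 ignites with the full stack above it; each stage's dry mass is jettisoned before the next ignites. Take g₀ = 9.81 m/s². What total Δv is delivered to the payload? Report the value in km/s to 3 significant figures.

Δv ≈ 11.7 km/s

Ignition mass of stage 1 = 97,500+11,800 + 25,700+3,400 + 8,880+1,200 + 1,770 = 150,250 kg.
Stage 1: m₀ = 150,250 kg, m_f = 150,250 − 97,500 = 52,750 kg; Δv = 289×9.81×ln(2.848) = 2835.1×1.0467 ≈ 2968 m/s.
Stage 2: m₀ = 40,950 kg, m_f = 40,950 − 25,700 = 15,250 kg; Δv = 412×9.81×ln(2.685) = 4041.7×0.9878 ≈ 3992 m/s.
Stage 3: m₀ = 11,850 kg, m_f = 11,850 − 8,880 = 2,970 kg; Δv = 351×9.81×ln(3.99) = 3443.3×1.3838 ≈ 4765 m/s.
Total Δv = 2968 + 3992 + 4765 = 11725 m/s.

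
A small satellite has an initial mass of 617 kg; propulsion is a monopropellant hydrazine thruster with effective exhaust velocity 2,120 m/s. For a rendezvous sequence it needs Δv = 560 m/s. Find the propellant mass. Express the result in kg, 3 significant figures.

propellant mass ≈ 143 kg

Using Δv = v_e ln(m₀/m_f): m₀/m_f = exp(Δv / v_e) = exp(560 / 2120.0) = exp(0.2642) = 1.3023.
m_f = 617 / 1.3023 = 473.777 kg, so propellant = m₀ − m_f = 617 − 473.777 = 143.223 kg.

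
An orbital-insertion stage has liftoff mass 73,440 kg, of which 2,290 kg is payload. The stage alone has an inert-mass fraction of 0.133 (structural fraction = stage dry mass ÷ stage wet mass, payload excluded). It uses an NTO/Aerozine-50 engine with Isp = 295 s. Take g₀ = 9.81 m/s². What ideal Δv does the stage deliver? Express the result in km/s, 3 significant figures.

Stage wet mass = m₀ − payload = 73,440 − 2,290 = 71,150 kg.
Stage dry mass = ε × stage wet mass = 0.133 × 71,150 = 9,462.95 kg.
Burnout mass m_f = stage dry + payload = 9,462.95 + 2,290 = 11,752.95 kg.
v_e = Isp · g₀ = 295 × 9.81 = 2894.0 m/s.
Δv = v_e · ln(73,440/11,752.95) = 2894.0 × ln(6.249) = 2894.0 × 1.8324 ≈ 5303 m/s.

Δv ≈ 5.30 km/s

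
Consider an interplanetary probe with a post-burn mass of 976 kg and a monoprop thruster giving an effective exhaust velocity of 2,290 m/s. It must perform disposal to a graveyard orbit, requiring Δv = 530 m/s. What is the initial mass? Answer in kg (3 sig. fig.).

initial mass ≈ 1230 kg

Rocket equation: m₀/m_f = exp(Δv / v_e) = exp(530 / 2290.0) = exp(0.2314) = 1.2604.
m₀ = m_f × 1.2604 = 976 × 1.2604 = 1,230.15 kg.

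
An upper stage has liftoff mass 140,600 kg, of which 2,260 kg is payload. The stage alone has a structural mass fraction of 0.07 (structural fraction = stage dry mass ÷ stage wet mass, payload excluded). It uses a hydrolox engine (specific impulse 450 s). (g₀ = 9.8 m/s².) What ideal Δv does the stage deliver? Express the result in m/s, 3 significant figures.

Δv ≈ 10900 m/s

Stage wet mass = m₀ − payload = 140,600 − 2,260 = 138,340 kg.
Stage dry mass = ε × stage wet mass = 0.07 × 138,340 = 9,683.8 kg.
Burnout mass m_f = stage dry + payload = 9,683.8 + 2,260 = 11,943.8 kg.
v_e = Isp · g₀ = 450 × 9.8 = 4410.0 m/s.
Δv = v_e · ln(140,600/11,943.8) = 4410.0 × ln(11.77) = 4410.0 × 2.4657 ≈ 10874 m/s.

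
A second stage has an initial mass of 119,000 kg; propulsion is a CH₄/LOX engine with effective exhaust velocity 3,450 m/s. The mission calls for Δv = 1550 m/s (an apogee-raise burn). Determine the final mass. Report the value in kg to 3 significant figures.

final mass ≈ 75900 kg

Rocket equation: m₀/m_f = exp(Δv / v_e) = exp(1550 / 3450.0) = exp(0.4493) = 1.5672.
m_f = m₀ / 1.5672 = 119,000 / 1.5672 = 75,931.6 kg.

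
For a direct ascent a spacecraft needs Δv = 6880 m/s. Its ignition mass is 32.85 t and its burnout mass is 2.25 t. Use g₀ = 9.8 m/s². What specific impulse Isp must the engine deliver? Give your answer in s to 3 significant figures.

Isp ≈ 262 s

ln(m₀/m_f) = ln(32850/2250) = ln(14.6) = 2.6810.
Using Δv = v_e ln(m₀/m_f): v_e = Δv / ln(m₀/m_f) = 6880 / 2.6810 = 2566.2 m/s.
Isp = v_e / g₀ = 2566.2 / 9.8 = 261.9 s.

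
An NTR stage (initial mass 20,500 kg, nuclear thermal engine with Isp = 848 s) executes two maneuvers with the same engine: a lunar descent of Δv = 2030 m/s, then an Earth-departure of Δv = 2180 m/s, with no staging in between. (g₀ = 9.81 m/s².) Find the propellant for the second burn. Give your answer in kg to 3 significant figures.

v_e = Isp · g₀ = 848 × 9.81 = 8318.9 m/s.
After the first burn: m = 20500 × exp(−2030/8318.9) = 20500 × 0.78347 = 16,061.1 kg.
After the second burn: m = 16,061.1 × exp(−2180/8318.9) = 16,061.1 × 0.76947 = 12,358.5 kg.
Second-burn propellant = 16,061.1 − 12,358.5 = 3,702.6 kg.

propellant for the second burn ≈ 3700 kg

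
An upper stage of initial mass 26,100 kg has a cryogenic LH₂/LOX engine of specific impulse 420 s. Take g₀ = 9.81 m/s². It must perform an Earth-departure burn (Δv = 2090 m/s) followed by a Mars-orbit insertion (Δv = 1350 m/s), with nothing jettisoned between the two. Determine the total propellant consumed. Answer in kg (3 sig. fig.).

v_e = Isp · g₀ = 420 × 9.81 = 4120.2 m/s.
After the first burn: m = 26100 × exp(−2090/4120.2) = 26100 × 0.60215 = 15,716.1 kg.
After the second burn: m = 15,716.1 × exp(−1350/4120.2) = 15,716.1 × 0.72061 = 11,325.2 kg.
Total propellant = m₀ − m_final = 26100 − 11,325.2 = 14,774.8 kg.

total propellant consumed ≈ 14800 kg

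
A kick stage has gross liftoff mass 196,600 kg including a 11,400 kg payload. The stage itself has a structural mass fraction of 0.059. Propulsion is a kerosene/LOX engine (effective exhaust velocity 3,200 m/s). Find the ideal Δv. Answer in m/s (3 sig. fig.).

Δv ≈ 6960 m/s

Stage wet mass = m₀ − payload = 196,600 − 11,400 = 185,200 kg.
Stage dry mass = ε × stage wet mass = 0.059 × 185,200 = 10,926.8 kg.
Burnout mass m_f = stage dry + payload = 10,926.8 + 11,400 = 22,326.8 kg.
Using Δv = v_e ln(m₀/m_f): Δv = v_e · ln(196,600/22,326.8) = 3200.0 × ln(8.806) = 3200.0 × 2.1754 ≈ 6961 m/s.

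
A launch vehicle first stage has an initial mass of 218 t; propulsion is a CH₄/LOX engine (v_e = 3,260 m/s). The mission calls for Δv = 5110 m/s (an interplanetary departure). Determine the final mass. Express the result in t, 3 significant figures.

final mass ≈ 45.5 t

By the Tsiolkovsky rocket equation, m₀/m_f = exp(Δv / v_e) = exp(5110 / 3260.0) = exp(1.5675) = 4.7946.
m_f = m₀ / 4.7946 = 218 / 4.7946 = 45.4678 t.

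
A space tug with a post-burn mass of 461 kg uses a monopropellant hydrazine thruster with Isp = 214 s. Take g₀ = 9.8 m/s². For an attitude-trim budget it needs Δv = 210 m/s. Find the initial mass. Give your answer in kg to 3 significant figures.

initial mass ≈ 510 kg

v_e = Isp · g₀ = 214 × 9.8 = 2097.2 m/s.
Using Δv = v_e ln(m₀/m_f): m₀/m_f = exp(Δv / v_e) = exp(210 / 2097.2) = exp(0.1001) = 1.1053.
m₀ = m_f × 1.1053 = 461 × 1.1053 = 509.543 kg.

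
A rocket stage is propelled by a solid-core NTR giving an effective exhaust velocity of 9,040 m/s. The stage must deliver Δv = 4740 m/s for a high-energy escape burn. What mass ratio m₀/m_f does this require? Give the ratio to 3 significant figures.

mass ratio ≈ 1.69

m₀/m_f = exp(Δv / v_e) = exp(4740 / 9040.0) = exp(0.5243) = 1.6893.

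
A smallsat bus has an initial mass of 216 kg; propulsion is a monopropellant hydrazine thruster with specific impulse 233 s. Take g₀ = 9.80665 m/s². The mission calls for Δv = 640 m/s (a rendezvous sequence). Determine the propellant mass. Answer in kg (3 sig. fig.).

v_e = Isp · g₀ = 233 × 9.80665 = 2284.9 m/s.
m₀/m_f = exp(Δv / v_e) = exp(640 / 2284.9) = exp(0.2801) = 1.3233.
m_f = 216 / 1.3233 = 163.228 kg, so propellant = m₀ − m_f = 216 − 163.228 = 52.772 kg.

propellant mass ≈ 52.8 kg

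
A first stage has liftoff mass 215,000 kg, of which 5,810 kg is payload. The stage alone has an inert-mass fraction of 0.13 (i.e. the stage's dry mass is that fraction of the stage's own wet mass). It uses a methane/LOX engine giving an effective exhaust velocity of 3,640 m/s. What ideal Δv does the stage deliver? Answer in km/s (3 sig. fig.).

Stage wet mass = m₀ − payload = 215,000 − 5,810 = 209,190 kg.
Stage dry mass = ε × stage wet mass = 0.13 × 209,190 = 27,194.7 kg.
Burnout mass m_f = stage dry + payload = 27,194.7 + 5,810 = 33,004.7 kg.
Δv = v_e · ln(215,000/33,004.7) = 3640.0 × ln(6.514) = 3640.0 × 1.8740 ≈ 6821 m/s.

Δv ≈ 6.82 km/s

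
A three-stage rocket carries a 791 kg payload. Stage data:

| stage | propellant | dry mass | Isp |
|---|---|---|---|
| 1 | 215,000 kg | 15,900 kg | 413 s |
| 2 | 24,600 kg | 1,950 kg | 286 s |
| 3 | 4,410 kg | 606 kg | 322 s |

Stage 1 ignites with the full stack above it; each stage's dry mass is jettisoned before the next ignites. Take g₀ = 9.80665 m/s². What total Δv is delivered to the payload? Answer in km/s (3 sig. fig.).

Δv ≈ 15.4 km/s

Ignition mass of stage 1 = 215,000+15,900 + 24,600+1,950 + 4,410+606 + 791 = 263,257 kg.
Stage 1: m₀ = 263,257 kg, m_f = 263,257 − 215,000 = 48,257 kg; Δv = 413×9.80665×ln(5.455) = 4050.1×1.6966 ≈ 6871 m/s.
Stage 2: m₀ = 32,357 kg, m_f = 32,357 − 24,600 = 7,757 kg; Δv = 286×9.80665×ln(4.171) = 2804.7×1.4282 ≈ 4006 m/s.
Stage 3: m₀ = 5,807 kg, m_f = 5,807 − 4,410 = 1,397 kg; Δv = 322×9.80665×ln(4.157) = 3157.7×1.4247 ≈ 4499 m/s.
Total Δv = 6871 + 4006 + 4499 = 15376 m/s.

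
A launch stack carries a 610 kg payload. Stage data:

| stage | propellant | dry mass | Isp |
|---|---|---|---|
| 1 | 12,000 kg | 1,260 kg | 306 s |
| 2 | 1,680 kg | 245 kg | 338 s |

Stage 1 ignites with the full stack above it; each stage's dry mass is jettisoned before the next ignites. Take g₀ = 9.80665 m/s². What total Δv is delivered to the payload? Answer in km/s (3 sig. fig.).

Ignition mass of stage 1 = 12,000+1,260 + 1,680+245 + 610 = 15,795 kg.
Stage 1: m₀ = 15,795 kg, m_f = 15,795 − 12,000 = 3,795 kg; Δv = 306×9.80665×ln(4.162) = 3000.8×1.4260 ≈ 4279 m/s.
Stage 2: m₀ = 2,535 kg, m_f = 2,535 − 1,680 = 855 kg; Δv = 338×9.80665×ln(2.965) = 3314.6×1.0868 ≈ 3603 m/s.
Total Δv = 4279 + 3603 = 7882 m/s.

Δv ≈ 7.88 km/s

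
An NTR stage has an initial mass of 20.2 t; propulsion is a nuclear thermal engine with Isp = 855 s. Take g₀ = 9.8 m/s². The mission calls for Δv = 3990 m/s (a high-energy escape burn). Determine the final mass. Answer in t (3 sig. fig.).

v_e = Isp · g₀ = 855 × 9.8 = 8379.0 m/s.
m₀/m_f = exp(Δv / v_e) = exp(3990 / 8379.0) = exp(0.4762) = 1.6099.
m_f = m₀ / 1.6099 = 20.2 / 1.6099 = 12.5474 t.

final mass ≈ 12.5 t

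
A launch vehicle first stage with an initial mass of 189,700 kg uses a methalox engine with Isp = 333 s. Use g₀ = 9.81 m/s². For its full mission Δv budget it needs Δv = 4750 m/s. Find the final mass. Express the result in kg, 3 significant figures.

final mass ≈ 44300 kg

v_e = Isp · g₀ = 333 × 9.81 = 3266.7 m/s.
By the Tsiolkovsky rocket equation, m₀/m_f = exp(Δv / v_e) = exp(4750 / 3266.7) = exp(1.4541) = 4.2804.
m_f = m₀ / 4.2804 = 189,700 / 4.2804 = 44,318.3 kg.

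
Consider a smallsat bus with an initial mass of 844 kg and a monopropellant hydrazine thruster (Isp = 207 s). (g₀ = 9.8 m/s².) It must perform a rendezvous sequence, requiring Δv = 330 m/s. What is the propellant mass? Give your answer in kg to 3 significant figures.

propellant mass ≈ 127 kg

v_e = Isp · g₀ = 207 × 9.8 = 2028.6 m/s.
Using Δv = v_e ln(m₀/m_f): m₀/m_f = exp(Δv / v_e) = exp(330 / 2028.6) = exp(0.1627) = 1.1767.
m_f = 844 / 1.1767 = 717.26 kg, so propellant = m₀ − m_f = 844 − 717.26 = 126.74 kg.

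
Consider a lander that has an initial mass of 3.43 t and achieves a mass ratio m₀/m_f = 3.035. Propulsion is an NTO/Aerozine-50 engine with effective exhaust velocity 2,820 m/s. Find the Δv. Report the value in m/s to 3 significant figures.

Rocket equation: Δv = v_e · ln(3.035) = 2820.0 × 1.1102 ≈ 3130.8 m/s.

Δv ≈ 3130 m/s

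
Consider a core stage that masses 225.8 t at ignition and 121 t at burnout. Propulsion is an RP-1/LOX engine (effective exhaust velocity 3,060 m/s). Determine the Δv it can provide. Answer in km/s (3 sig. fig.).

Δv = v_e · ln(m₀/m_f) = 3060.0 × ln(1.866) = 3060.0 × 0.6239 ≈ 1909.0 m/s.

Δv ≈ 1.91 km/s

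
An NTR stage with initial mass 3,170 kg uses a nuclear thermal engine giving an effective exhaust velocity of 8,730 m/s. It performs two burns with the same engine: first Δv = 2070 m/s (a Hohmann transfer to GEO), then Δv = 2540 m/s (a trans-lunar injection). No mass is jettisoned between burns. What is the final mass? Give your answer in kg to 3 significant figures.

final mass ≈ 1870 kg

After the first burn: m = 3170 × exp(−2070/8730.0) = 3170 × 0.78890 = 2,500.81 kg.
After the second burn: m = 2,500.81 × exp(−2540/8730.0) = 2,500.81 × 0.74755 = 1,869.48 kg.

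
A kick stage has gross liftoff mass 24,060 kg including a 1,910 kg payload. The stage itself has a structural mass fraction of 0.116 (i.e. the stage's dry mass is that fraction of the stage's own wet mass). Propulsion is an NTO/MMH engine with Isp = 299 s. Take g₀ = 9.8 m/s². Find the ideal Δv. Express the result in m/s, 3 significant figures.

Δv ≈ 4930 m/s

Stage wet mass = m₀ − payload = 24,060 − 1,910 = 22,150 kg.
Stage dry mass = ε × stage wet mass = 0.116 × 22,150 = 2,569.4 kg.
Burnout mass m_f = stage dry + payload = 2,569.4 + 1,910 = 4,479.4 kg.
v_e = Isp · g₀ = 299 × 9.8 = 2930.2 m/s.
Δv = v_e · ln(24,060/4,479.4) = 2930.2 × ln(5.371) = 2930.2 × 1.6811 ≈ 4926 m/s.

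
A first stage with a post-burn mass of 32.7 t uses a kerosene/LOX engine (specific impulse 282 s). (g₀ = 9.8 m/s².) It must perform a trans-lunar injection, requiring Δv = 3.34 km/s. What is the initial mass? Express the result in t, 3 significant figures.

initial mass ≈ 110 t

v_e = Isp · g₀ = 282 × 9.8 = 2763.6 m/s.
m₀/m_f = exp(Δv / v_e) = exp(3340 / 2763.6) = exp(1.2086) = 3.3487.
m₀ = m_f × 3.3487 = 32.7 × 3.3487 = 109.502 t.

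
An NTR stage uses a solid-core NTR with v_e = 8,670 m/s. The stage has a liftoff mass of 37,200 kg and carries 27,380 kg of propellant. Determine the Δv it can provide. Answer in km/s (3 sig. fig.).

m_f = m₀ − m_prop = 37,200 − 27,380 = 9,820 kg.
From the ideal rocket equation, Δv = v_e · ln(m₀/m_f) = 8670.0 × ln(3.788) = 8670.0 × 1.3319 ≈ 11547.5 m/s.

Δv ≈ 11.5 km/s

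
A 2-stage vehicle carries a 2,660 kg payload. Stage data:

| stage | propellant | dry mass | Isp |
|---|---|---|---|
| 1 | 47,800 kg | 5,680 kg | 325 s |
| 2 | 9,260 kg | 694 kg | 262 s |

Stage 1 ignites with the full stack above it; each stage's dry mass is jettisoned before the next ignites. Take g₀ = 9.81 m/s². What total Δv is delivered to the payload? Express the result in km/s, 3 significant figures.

Ignition mass of stage 1 = 47,800+5,680 + 9,260+694 + 2,660 = 66,094 kg.
Stage 1: m₀ = 66,094 kg, m_f = 66,094 − 47,800 = 18,294 kg; Δv = 325×9.81×ln(3.613) = 3188.2×1.2845 ≈ 4095 m/s.
Stage 2: m₀ = 12,614 kg, m_f = 12,614 − 9,260 = 3,354 kg; Δv = 262×9.81×ln(3.761) = 2570.2×1.3247 ≈ 3405 m/s.
Total Δv = 4095 + 3405 = 7500 m/s.

Δv ≈ 7.50 km/s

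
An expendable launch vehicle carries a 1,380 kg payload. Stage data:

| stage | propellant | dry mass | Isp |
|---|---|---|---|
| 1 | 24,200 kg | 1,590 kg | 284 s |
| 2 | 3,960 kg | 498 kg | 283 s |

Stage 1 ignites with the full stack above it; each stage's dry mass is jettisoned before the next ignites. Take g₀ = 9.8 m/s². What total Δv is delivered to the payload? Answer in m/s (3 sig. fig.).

Ignition mass of stage 1 = 24,200+1,590 + 3,960+498 + 1,380 = 31,628 kg.
Stage 1: m₀ = 31,628 kg, m_f = 31,628 − 24,200 = 7,428 kg; Δv = 284×9.8×ln(4.258) = 2783.2×1.4488 ≈ 4032 m/s.
Stage 2: m₀ = 5,838 kg, m_f = 5,838 − 3,960 = 1,878 kg; Δv = 283×9.8×ln(3.109) = 2773.4×1.1342 ≈ 3146 m/s.
Total Δv = 4032 + 3146 = 7178 m/s.

Δv ≈ 7180 m/s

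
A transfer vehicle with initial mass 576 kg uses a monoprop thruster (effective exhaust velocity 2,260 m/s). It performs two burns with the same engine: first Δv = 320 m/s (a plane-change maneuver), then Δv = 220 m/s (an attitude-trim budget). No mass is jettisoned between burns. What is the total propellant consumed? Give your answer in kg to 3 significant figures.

total propellant consumed ≈ 122 kg

After the first burn: m = 576 × exp(−320/2260.0) = 576 × 0.86797 = 499.951 kg.
After the second burn: m = 499.951 × exp(−220/2260.0) = 499.951 × 0.90724 = 453.576 kg.
Total propellant = m₀ − m_final = 576 − 453.576 = 122.424 kg.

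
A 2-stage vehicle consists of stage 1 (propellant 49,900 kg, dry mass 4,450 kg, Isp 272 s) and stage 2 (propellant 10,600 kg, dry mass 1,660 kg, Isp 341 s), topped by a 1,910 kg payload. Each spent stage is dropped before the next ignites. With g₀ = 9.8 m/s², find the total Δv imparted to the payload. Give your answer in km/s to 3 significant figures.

Ignition mass of stage 1 = 49,900+4,450 + 10,600+1,660 + 1,910 = 68,520 kg.
Stage 1: m₀ = 68,520 kg, m_f = 68,520 − 49,900 = 18,620 kg; Δv = 272×9.8×ln(3.68) = 2665.6×1.3029 ≈ 3473 m/s.
Stage 2: m₀ = 14,170 kg, m_f = 14,170 − 10,600 = 3,570 kg; Δv = 341×9.8×ln(3.969) = 3341.8×1.3786 ≈ 4607 m/s.
Total Δv = 3473 + 4607 = 8080 m/s.

Δv ≈ 8.08 km/s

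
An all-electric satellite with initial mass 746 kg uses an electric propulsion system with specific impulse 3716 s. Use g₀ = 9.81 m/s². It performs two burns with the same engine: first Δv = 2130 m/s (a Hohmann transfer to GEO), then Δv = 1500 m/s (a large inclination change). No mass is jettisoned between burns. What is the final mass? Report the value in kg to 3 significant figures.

final mass ≈ 675 kg

v_e = Isp · g₀ = 3716 × 9.81 = 36454.0 m/s.
After the first burn: m = 746 × exp(−2130/36454.0) = 746 × 0.94324 = 703.657 kg.
After the second burn: m = 703.657 × exp(−1500/36454.0) = 703.657 × 0.95969 = 675.293 kg.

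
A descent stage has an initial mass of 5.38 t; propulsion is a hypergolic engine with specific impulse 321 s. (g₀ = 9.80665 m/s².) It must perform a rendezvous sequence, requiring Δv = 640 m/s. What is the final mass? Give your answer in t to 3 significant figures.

final mass ≈ 4.39 t

v_e = Isp · g₀ = 321 × 9.80665 = 3147.9 m/s.
Rocket equation: m₀/m_f = exp(Δv / v_e) = exp(640 / 3147.9) = exp(0.2033) = 1.2254.
m_f = m₀ / 1.2254 = 5.38 / 1.2254 = 4.3904 t.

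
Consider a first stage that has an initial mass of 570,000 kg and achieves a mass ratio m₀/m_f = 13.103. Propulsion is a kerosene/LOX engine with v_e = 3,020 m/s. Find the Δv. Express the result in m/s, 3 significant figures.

From the ideal rocket equation, Δv = v_e · ln(13.103) = 3020.0 × 2.5728 ≈ 7770.0 m/s.

Δv ≈ 7770 m/s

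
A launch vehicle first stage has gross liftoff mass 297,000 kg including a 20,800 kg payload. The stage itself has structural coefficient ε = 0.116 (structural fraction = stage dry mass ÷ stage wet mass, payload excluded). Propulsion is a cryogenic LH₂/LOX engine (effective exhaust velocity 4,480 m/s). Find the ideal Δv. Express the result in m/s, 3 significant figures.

Δv ≈ 7730 m/s

Stage wet mass = m₀ − payload = 297,000 − 20,800 = 276,200 kg.
Stage dry mass = ε × stage wet mass = 0.116 × 276,200 = 32,039.2 kg.
Burnout mass m_f = stage dry + payload = 32,039.2 + 20,800 = 52,839.2 kg.
Δv = v_e · ln(297,000/52,839.2) = 4480.0 × ln(5.621) = 4480.0 × 1.7265 ≈ 7735 m/s.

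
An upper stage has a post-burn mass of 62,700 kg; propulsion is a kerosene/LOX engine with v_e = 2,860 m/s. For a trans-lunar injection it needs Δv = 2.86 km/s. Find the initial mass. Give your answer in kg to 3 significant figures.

initial mass ≈ 170000 kg

From the ideal rocket equation, m₀/m_f = exp(Δv / v_e) = exp(2860 / 2860.0) = exp(1.0000) = 2.7183.
m₀ = m_f × 2.7183 = 62,700 × 2.7183 = 170,437 kg.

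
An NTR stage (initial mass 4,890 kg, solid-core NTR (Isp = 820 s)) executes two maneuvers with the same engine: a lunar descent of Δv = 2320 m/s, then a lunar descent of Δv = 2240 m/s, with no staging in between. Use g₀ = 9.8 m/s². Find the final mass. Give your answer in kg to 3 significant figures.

v_e = Isp · g₀ = 820 × 9.8 = 8036.0 m/s.
After the first burn: m = 4890 × exp(−2320/8036.0) = 4890 × 0.74924 = 3,663.78 kg.
After the second burn: m = 3,663.78 × exp(−2240/8036.0) = 3,663.78 × 0.75673 = 2,772.49 kg.

final mass ≈ 2770 kg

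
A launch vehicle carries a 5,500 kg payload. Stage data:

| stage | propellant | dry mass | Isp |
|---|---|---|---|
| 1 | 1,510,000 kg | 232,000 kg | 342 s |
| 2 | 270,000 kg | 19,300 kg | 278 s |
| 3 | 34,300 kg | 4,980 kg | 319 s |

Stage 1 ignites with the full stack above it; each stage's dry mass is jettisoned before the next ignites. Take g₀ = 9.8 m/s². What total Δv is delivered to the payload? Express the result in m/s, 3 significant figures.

Ignition mass of stage 1 = 1,510,000+232,000 + 270,000+19,300 + 34,300+4,980 + 5,500 = 2,076,080 kg.
Stage 1: m₀ = 2,076,080 kg, m_f = 2,076,080 − 1,510,000 = 566,080 kg; Δv = 342×9.8×ln(3.667) = 3351.6×1.2995 ≈ 4355 m/s.
Stage 2: m₀ = 334,080 kg, m_f = 334,080 − 270,000 = 64,080 kg; Δv = 278×9.8×ln(5.213) = 2724.4×1.6512 ≈ 4499 m/s.
Stage 3: m₀ = 44,780 kg, m_f = 44,780 − 34,300 = 10,480 kg; Δv = 319×9.8×ln(4.273) = 3126.2×1.4523 ≈ 4540 m/s.
Total Δv = 4355 + 4499 + 4540 = 13394 m/s.

Δv ≈ 13400 m/s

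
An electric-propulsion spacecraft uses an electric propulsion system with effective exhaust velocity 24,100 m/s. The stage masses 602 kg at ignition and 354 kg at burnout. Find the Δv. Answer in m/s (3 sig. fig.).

Δv ≈ 12800 m/s

From the ideal rocket equation, Δv = v_e · ln(m₀/m_f) = 24100.0 × ln(1.701) = 24100.0 × 0.5310 ≈ 12796.1 m/s.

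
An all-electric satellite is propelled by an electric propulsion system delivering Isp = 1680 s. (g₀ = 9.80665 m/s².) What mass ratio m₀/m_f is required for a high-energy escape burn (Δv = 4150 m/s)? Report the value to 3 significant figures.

mass ratio ≈ 1.29

v_e = Isp · g₀ = 1680 × 9.80665 = 16475.2 m/s.
m₀/m_f = exp(Δv / v_e) = exp(4150 / 16475.2) = exp(0.2519) = 1.2865.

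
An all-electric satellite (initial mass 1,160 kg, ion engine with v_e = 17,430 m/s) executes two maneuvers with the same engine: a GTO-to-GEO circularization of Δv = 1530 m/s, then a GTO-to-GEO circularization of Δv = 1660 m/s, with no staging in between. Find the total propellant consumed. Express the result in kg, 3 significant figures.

total propellant consumed ≈ 194 kg

After the first burn: m = 1160 × exp(−1530/17430.0) = 1160 × 0.91596 = 1,062.51 kg.
After the second burn: m = 1,062.51 × exp(−1660/17430.0) = 1,062.51 × 0.90916 = 965.992 kg.
Total propellant = m₀ − m_final = 1160 − 965.992 = 194.008 kg.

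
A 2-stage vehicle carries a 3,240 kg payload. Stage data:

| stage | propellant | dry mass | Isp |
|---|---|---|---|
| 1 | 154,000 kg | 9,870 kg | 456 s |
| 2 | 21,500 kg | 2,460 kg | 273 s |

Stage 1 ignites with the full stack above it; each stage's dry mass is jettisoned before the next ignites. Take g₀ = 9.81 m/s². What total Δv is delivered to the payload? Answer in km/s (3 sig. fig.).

Δv ≈ 11.5 km/s

Ignition mass of stage 1 = 154,000+9,870 + 21,500+2,460 + 3,240 = 191,070 kg.
Stage 1: m₀ = 191,070 kg, m_f = 191,070 − 154,000 = 37,070 kg; Δv = 456×9.81×ln(5.154) = 4473.4×1.6398 ≈ 7336 m/s.
Stage 2: m₀ = 27,200 kg, m_f = 27,200 − 21,500 = 5,700 kg; Δv = 273×9.81×ln(4.772) = 2678.1×1.5628 ≈ 4185 m/s.
Total Δv = 7336 + 4185 = 11521 m/s.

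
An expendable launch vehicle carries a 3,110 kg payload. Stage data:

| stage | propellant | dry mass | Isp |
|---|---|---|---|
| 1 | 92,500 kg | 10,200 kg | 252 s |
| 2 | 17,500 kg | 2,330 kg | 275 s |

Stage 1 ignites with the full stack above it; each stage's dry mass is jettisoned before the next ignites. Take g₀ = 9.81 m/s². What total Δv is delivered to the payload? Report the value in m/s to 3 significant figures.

Δv ≈ 7180 m/s

Ignition mass of stage 1 = 92,500+10,200 + 17,500+2,330 + 3,110 = 125,640 kg.
Stage 1: m₀ = 125,640 kg, m_f = 125,640 − 92,500 = 33,140 kg; Δv = 252×9.81×ln(3.791) = 2472.1×1.3327 ≈ 3295 m/s.
Stage 2: m₀ = 22,940 kg, m_f = 22,940 − 17,500 = 5,440 kg; Δv = 275×9.81×ln(4.217) = 2697.8×1.4391 ≈ 3882 m/s.
Total Δv = 3295 + 3882 = 7177 m/s.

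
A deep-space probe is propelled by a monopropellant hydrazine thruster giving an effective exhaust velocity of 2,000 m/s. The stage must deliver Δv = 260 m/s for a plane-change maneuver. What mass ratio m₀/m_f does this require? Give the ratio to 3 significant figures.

mass ratio ≈ 1.14

m₀/m_f = exp(Δv / v_e) = exp(260 / 2000.0) = exp(0.1300) = 1.1388.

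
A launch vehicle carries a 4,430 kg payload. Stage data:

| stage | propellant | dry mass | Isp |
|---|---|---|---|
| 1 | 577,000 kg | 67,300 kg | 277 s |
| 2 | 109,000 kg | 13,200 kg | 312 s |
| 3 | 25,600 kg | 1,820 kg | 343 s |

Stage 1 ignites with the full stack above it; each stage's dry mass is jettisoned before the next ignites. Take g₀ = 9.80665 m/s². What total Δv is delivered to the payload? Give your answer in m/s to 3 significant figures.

Δv ≈ 12700 m/s

Ignition mass of stage 1 = 577,000+67,300 + 109,000+13,200 + 25,600+1,820 + 4,430 = 798,350 kg.
Stage 1: m₀ = 798,350 kg, m_f = 798,350 − 577,000 = 221,350 kg; Δv = 277×9.80665×ln(3.607) = 2716.4×1.2828 ≈ 3485 m/s.
Stage 2: m₀ = 154,050 kg, m_f = 154,050 − 109,000 = 45,050 kg; Δv = 312×9.80665×ln(3.42) = 3059.7×1.2295 ≈ 3762 m/s.
Stage 3: m₀ = 31,850 kg, m_f = 31,850 − 25,600 = 6,250 kg; Δv = 343×9.80665×ln(5.096) = 3363.7×1.6285 ≈ 5478 m/s.
Total Δv = 3485 + 3762 + 5478 = 12725 m/s.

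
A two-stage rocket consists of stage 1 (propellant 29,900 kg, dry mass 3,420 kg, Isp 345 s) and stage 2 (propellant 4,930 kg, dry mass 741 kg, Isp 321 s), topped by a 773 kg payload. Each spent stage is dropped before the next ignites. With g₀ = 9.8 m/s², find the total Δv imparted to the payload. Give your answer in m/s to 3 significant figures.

Ignition mass of stage 1 = 29,900+3,420 + 4,930+741 + 773 = 39,764 kg.
Stage 1: m₀ = 39,764 kg, m_f = 39,764 − 29,900 = 9,864 kg; Δv = 345×9.8×ln(4.031) = 3381.0×1.3941 ≈ 4713 m/s.
Stage 2: m₀ = 6,444 kg, m_f = 6,444 − 4,930 = 1,514 kg; Δv = 321×9.8×ln(4.256) = 3145.8×1.4484 ≈ 4556 m/s.
Total Δv = 4713 + 4556 = 9269 m/s.

Δv ≈ 9270 m/s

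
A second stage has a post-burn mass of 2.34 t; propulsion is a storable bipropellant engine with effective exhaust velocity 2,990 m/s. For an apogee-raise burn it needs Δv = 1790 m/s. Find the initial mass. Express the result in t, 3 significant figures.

Using Δv = v_e ln(m₀/m_f): m₀/m_f = exp(Δv / v_e) = exp(1790 / 2990.0) = exp(0.5987) = 1.8197.
m₀ = m_f × 1.8197 = 2.34 × 1.8197 = 4.2581 t.

initial mass ≈ 4.26 t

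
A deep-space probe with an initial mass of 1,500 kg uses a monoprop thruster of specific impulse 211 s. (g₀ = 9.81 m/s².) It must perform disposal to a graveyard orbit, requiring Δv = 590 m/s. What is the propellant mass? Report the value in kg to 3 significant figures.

propellant mass ≈ 372 kg

v_e = Isp · g₀ = 211 × 9.81 = 2069.9 m/s.
From the ideal rocket equation, m₀/m_f = exp(Δv / v_e) = exp(590 / 2069.9) = exp(0.2850) = 1.3298.
m_f = 1,500 / 1.3298 = 1,127.99 kg, so propellant = m₀ − m_f = 1,500 − 1,127.99 = 372.01 kg.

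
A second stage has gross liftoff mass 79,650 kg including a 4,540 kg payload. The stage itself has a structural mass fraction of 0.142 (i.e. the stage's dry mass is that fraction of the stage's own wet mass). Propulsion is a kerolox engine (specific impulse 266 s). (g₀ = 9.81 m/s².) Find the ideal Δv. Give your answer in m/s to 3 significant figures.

Δv ≈ 4320 m/s

Stage wet mass = m₀ − payload = 79,650 − 4,540 = 75,110 kg.
Stage dry mass = ε × stage wet mass = 0.142 × 75,110 = 10,665.6 kg.
Burnout mass m_f = stage dry + payload = 10,665.6 + 4,540 = 15,205.6 kg.
v_e = Isp · g₀ = 266 × 9.81 = 2609.5 m/s.
Using Δv = v_e ln(m₀/m_f): Δv = v_e · ln(79,650/15,205.6) = 2609.5 × ln(5.238) = 2609.5 × 1.6560 ≈ 4321 m/s.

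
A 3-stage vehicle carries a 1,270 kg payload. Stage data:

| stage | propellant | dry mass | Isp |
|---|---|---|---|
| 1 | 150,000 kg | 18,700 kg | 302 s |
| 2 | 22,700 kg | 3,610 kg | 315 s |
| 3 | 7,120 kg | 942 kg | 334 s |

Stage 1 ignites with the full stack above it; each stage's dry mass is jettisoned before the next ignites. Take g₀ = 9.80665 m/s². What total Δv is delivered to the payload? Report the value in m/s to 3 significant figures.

Ignition mass of stage 1 = 150,000+18,700 + 22,700+3,610 + 7,120+942 + 1,270 = 204,342 kg.
Stage 1: m₀ = 204,342 kg, m_f = 204,342 − 150,000 = 54,342 kg; Δv = 302×9.80665×ln(3.76) = 2961.6×1.3245 ≈ 3923 m/s.
Stage 2: m₀ = 35,642 kg, m_f = 35,642 − 22,700 = 12,942 kg; Δv = 315×9.80665×ln(2.754) = 3089.1×1.0130 ≈ 3129 m/s.
Stage 3: m₀ = 9,332 kg, m_f = 9,332 − 7,120 = 2,212 kg; Δv = 334×9.80665×ln(4.219) = 3275.4×1.4396 ≈ 4715 m/s.
Total Δv = 3923 + 3129 + 4715 = 11767 m/s.

Δv ≈ 11800 m/s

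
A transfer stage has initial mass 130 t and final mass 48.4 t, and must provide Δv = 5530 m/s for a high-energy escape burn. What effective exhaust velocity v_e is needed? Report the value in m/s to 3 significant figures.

v_e ≈ 5600 m/s

ln(m₀/m_f) = ln(130000/48400) = ln(2.686) = 0.9880.
From the ideal rocket equation, v_e = Δv / ln(m₀/m_f) = 5530 / 0.9880 = 5597.0 m/s.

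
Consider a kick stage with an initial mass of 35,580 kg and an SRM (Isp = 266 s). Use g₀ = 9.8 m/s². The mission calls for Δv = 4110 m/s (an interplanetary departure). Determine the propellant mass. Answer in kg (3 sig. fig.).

propellant mass ≈ 28200 kg

v_e = Isp · g₀ = 266 × 9.8 = 2606.8 m/s.
By the Tsiolkovsky rocket equation, m₀/m_f = exp(Δv / v_e) = exp(4110 / 2606.8) = exp(1.5766) = 4.8387.
m_f = 35,580 / 4.8387 = 7,353.21 kg, so propellant = m₀ − m_f = 35,580 − 7,353.21 = 28,226.79 kg.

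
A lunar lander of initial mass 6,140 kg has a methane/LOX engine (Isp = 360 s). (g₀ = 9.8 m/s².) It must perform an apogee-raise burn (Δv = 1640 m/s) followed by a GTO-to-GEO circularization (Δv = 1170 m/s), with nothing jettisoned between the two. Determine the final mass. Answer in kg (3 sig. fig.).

final mass ≈ 2770 kg

v_e = Isp · g₀ = 360 × 9.8 = 3528.0 m/s.
After the first burn: m = 6140 × exp(−1640/3528.0) = 6140 × 0.62823 = 3,857.33 kg.
After the second burn: m = 3,857.33 × exp(−1170/3528.0) = 3,857.33 × 0.71775 = 2,768.6 kg.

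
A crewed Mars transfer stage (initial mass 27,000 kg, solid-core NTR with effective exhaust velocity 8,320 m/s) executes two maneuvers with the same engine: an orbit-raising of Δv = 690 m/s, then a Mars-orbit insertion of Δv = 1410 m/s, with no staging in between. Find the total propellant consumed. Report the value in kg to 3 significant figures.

After the first burn: m = 27000 × exp(−690/8320.0) = 27000 × 0.92041 = 24,851.1 kg.
After the second burn: m = 24,851.1 × exp(−1410/8320.0) = 24,851.1 × 0.84411 = 20,977.1 kg.
Total propellant = m₀ − m_final = 27000 − 20,977.1 = 6,022.9 kg.

total propellant consumed ≈ 6020 kg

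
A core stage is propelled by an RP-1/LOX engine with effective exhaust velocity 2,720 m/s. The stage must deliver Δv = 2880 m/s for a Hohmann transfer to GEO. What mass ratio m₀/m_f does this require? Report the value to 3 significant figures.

mass ratio ≈ 2.88

Using Δv = v_e ln(m₀/m_f): m₀/m_f = exp(Δv / v_e) = exp(2880 / 2720.0) = exp(1.0588) = 2.8830.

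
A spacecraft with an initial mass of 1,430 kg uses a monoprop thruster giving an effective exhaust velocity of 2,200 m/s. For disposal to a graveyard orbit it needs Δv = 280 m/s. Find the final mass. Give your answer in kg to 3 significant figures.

final mass ≈ 1260 kg

m₀/m_f = exp(Δv / v_e) = exp(280 / 2200.0) = exp(0.1273) = 1.1357.
m_f = m₀ / 1.1357 = 1,430 / 1.1357 = 1,259.14 kg.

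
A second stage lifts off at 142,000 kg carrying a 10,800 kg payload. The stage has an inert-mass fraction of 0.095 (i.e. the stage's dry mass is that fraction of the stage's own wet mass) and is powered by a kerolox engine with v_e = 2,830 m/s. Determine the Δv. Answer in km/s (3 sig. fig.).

Stage wet mass = m₀ − payload = 142,000 − 10,800 = 131,200 kg.
Stage dry mass = ε × stage wet mass = 0.095 × 131,200 = 12,464 kg.
Burnout mass m_f = stage dry + payload = 12,464 + 10,800 = 23,264 kg.
From the ideal rocket equation, Δv = v_e · ln(142,000/23,264) = 2830.0 × ln(6.104) = 2830.0 × 1.8089 ≈ 5119 m/s.

Δv ≈ 5.12 km/s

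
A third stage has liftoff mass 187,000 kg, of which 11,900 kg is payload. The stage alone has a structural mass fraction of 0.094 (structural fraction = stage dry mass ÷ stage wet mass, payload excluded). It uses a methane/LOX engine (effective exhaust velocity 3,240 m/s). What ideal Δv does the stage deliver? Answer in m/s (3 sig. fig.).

Δv ≈ 6110 m/s

Stage wet mass = m₀ − payload = 187,000 − 11,900 = 175,100 kg.
Stage dry mass = ε × stage wet mass = 0.094 × 175,100 = 16,459.4 kg.
Burnout mass m_f = stage dry + payload = 16,459.4 + 11,900 = 28,359.4 kg.
Rocket equation: Δv = v_e · ln(187,000/28,359.4) = 3240.0 × ln(6.594) = 3240.0 × 1.8862 ≈ 6111 m/s.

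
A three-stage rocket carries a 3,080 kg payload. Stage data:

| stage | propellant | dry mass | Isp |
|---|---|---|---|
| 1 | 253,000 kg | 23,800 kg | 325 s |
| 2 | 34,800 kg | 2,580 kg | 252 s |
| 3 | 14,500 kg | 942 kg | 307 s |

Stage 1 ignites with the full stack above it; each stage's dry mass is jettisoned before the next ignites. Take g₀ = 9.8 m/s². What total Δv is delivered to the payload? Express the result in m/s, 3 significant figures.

Δv ≈ 11600 m/s

Ignition mass of stage 1 = 253,000+23,800 + 34,800+2,580 + 14,500+942 + 3,080 = 332,702 kg.
Stage 1: m₀ = 332,702 kg, m_f = 332,702 − 253,000 = 79,702 kg; Δv = 325×9.8×ln(4.174) = 3185.0×1.4290 ≈ 4551 m/s.
Stage 2: m₀ = 55,902 kg, m_f = 55,902 − 34,800 = 21,102 kg; Δv = 252×9.8×ln(2.649) = 2469.6×0.9742 ≈ 2406 m/s.
Stage 3: m₀ = 18,522 kg, m_f = 18,522 − 14,500 = 4,022 kg; Δv = 307×9.8×ln(4.605) = 3008.6×1.5272 ≈ 4595 m/s.
Total Δv = 4551 + 2406 + 4595 = 11552 m/s.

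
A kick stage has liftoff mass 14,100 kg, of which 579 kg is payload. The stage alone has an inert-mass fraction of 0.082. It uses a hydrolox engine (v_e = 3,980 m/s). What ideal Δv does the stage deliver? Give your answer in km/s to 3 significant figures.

Δv ≈ 8.45 km/s

Stage wet mass = m₀ − payload = 14,100 − 579 = 13,521 kg.
Stage dry mass = ε × stage wet mass = 0.082 × 13,521 = 1,108.72 kg.
Burnout mass m_f = stage dry + payload = 1,108.72 + 579 = 1,687.72 kg.
Δv = v_e · ln(14,100/1,687.72) = 3980.0 × ln(8.354) = 3980.0 × 2.1228 ≈ 8449 m/s.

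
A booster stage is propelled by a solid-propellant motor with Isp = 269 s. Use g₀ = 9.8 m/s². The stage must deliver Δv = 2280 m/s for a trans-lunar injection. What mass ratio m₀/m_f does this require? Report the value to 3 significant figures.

mass ratio ≈ 2.37

v_e = Isp · g₀ = 269 × 9.8 = 2636.2 m/s.
m₀/m_f = exp(Δv / v_e) = exp(2280 / 2636.2) = exp(0.8649) = 2.3747.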